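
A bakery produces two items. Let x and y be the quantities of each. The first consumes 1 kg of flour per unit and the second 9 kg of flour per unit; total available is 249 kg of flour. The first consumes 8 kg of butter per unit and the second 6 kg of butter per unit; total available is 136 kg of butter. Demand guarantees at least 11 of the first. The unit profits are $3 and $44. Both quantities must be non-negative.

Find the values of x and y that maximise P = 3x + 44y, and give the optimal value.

x = 11, y = 8, maximum P = 385

Corner points and P = 3x + 44y:
  (17, 0) → P = 51
  (11, 0) → P = 33
  (11, 8) → P = 385

The optimum lies where 8x + 6y = 136 and x = 11.
Solving simultaneously gives x = 11, y = 8.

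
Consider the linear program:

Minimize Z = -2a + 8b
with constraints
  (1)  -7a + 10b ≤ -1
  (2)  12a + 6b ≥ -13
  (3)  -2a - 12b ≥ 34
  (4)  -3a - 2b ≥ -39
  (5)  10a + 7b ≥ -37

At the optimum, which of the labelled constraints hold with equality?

(4) and (5)

Corner points and Z = -2a + 8b:
  (4/11, -191/66) → Z = -788/33
  (131/24, -157/12) → Z = -1387/12
  (67/4, -45/8) → Z = -157/2
  (347, -501) → Z = -4702

The minimum is at (347, -501). Substituting into each constraint, equality holds for (4) and (5); the remaining constraints have slack.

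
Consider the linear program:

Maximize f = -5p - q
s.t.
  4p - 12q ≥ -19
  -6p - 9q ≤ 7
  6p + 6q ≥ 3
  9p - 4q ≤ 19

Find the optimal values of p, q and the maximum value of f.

Extreme points and f = -5p - q:
  (-13/16, 21/16) → f = 11/4
  (76/23, 247/92) → f = -1767/92
  (21/13, -29/26) → f = -181/26

At the optimal vertex, 4p - 12q = -19 and 6p + 6q = 3.
Solving simultaneously gives p = -13/16, q = 21/16.

p = -13/16, q = 21/16, maximum f = 11/4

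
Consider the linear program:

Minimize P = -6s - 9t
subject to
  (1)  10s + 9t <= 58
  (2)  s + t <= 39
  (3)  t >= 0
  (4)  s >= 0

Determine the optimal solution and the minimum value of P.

s = 0, t = 58/9, minimum P = -58

Corner points and P = -6s - 9t:
  (29/5, 0) → P = -174/5
  (0, 58/9) → P = -58
  (0, 0) → P = 0

The optimum lies where 10s + 9t = 58 and s = 0.
Solving simultaneously gives s = 0, t = 58/9.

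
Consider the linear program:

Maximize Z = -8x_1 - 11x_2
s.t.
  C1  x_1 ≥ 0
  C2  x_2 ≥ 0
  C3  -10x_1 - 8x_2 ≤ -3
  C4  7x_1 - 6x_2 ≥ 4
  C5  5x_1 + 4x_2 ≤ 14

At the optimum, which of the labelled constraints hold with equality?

C2 and C4

Feasible corners and Z = -8x_1 - 11x_2:
  (4/7, 0) → Z = -32/7
  (14/5, 0) → Z = -112/5
  (50/29, 39/29) → Z = -829/29

The maximum is at (4/7, 0). Substituting into each constraint, equality holds for C2 and C4; the remaining constraints have slack.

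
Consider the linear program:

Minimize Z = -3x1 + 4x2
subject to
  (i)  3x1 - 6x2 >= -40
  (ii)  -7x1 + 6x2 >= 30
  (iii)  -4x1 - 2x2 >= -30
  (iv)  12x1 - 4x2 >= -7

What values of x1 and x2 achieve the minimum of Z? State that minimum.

x1 = 39/22, x2 = 311/44, minimum Z = 505/22

Vertices and Z = -3x1 + 4x2:
  (5/2, 95/12) → Z = 145/6
  (59/30, 153/20) → Z = 247/10
  (39/22, 311/44) → Z = 505/22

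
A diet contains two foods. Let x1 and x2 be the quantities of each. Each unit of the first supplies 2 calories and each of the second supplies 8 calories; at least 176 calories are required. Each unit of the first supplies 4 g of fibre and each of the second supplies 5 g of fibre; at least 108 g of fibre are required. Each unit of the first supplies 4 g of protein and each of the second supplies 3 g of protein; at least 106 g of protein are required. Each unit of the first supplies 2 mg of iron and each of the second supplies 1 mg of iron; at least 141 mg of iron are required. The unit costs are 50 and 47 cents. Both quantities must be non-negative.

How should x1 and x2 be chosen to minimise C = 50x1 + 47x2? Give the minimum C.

The feasible region is unbounded (it extends along (0, 1), (1, 0)), but C strictly increases along every unbounded feasible direction, so there is no improving ray and the minimum is attained at a vertex.

x1 = 68, x2 = 5, minimum C = 3635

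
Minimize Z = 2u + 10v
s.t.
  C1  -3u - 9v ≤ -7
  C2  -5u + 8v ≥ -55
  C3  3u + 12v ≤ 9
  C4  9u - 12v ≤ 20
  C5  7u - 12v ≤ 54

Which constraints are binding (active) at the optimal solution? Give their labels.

C1 and C4

Extreme points and Z = 2u + 10v:
  (1/3, 2/3) → Z = 22/3
  (88/39, 1/39) → Z = 62/13
  (29/12, 7/48) → Z = 151/24

The minimum is at (88/39, 1/39). Substituting into each constraint, equality holds for C1 and C4; the remaining constraints have slack.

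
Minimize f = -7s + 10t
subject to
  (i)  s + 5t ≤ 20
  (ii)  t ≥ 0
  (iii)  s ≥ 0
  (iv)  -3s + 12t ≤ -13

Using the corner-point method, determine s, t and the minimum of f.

Corner points and f = -7s + 10t:
  (20, 0) → f = -140
  (305/27, 47/27) → f = -185/3
  (13/3, 0) → f = -91/3

s = 20, t = 0, minimum f = -140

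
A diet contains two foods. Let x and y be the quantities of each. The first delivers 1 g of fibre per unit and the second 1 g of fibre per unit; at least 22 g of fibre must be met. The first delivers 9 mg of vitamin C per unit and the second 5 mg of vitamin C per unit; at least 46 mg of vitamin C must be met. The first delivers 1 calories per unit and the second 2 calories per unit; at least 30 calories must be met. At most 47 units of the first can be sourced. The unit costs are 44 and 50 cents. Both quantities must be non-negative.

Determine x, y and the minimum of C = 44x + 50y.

Vertices and C = 44x + 50y:
  (0, 22) → C = 1100
  (30, 0) → C = 1320
  (47, 0) → C = 2068
  (14, 8) → C = 1016
The feasible region is unbounded (it extends along (0, 1)), but C strictly increases along every unbounded feasible direction, so there is no improving ray and the minimum is attained at a vertex.

At the optimal vertex, x + y = 22 and x + 2y = 30.
Solving simultaneously gives x = 14, y = 8.

x = 14, y = 8, minimum C = 1016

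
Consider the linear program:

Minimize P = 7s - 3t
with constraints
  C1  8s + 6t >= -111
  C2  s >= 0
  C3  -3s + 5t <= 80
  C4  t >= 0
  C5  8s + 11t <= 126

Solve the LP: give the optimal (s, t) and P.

s = 0, t = 126/11, minimum P = -378/11

Extreme points and P = 7s - 3t:
  (0, 0) → P = 0
  (0, 126/11) → P = -378/11
  (63/4, 0) → P = 441/4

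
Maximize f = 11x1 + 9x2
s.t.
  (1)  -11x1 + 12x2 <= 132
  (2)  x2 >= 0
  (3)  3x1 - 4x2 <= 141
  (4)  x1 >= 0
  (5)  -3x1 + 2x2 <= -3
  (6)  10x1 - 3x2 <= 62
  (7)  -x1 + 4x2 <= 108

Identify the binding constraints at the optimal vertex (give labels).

(5) and (6)

Extreme points and f = 11x1 + 9x2:
  (1, 0) → f = 11
  (31/5, 0) → f = 341/5
  (115/11, 156/11) → f = 2669/11

The maximum is at (115/11, 156/11). Substituting into each constraint, equality holds for (5) and (6); the remaining constraints have slack.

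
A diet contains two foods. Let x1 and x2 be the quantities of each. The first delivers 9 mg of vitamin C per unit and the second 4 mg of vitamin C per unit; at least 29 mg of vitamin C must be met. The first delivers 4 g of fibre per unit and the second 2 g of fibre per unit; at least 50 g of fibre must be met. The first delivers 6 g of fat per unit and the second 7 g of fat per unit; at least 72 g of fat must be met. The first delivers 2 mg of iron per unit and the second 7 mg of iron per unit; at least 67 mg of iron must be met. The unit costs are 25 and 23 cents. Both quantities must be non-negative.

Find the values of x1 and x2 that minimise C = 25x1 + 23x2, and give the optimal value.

x1 = 9, x2 = 7, minimum C = 386

The feasible region is unbounded (it extends along (0, 1), (1, 0)), but C strictly increases along every unbounded feasible direction, so there is no improving ray and the minimum is attained at a vertex.

At the optimal vertex, 4x1 + 2x2 = 50 and 2x1 + 7x2 = 67.
Solving simultaneously gives x1 = 9, x2 = 7.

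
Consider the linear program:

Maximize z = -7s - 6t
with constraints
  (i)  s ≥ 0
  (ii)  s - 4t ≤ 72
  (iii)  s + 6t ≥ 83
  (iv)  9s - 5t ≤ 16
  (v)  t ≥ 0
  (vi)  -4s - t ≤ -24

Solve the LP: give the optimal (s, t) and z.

s = 61/23, t = 308/23, maximum z = -2275/23

Extreme points and z = -7s - 6t:
  (0, 24) → z = -144
  (511/59, 731/59) → z = -7963/59
  (61/23, 308/23) → z = -2275/23
The feasible region is unbounded (it extends along (0, 1), (5, 9)), but z strictly decreases along every unbounded feasible direction, so there is no improving ray and the maximum is attained at a vertex.

The optimum lies where s + 6t = 83 and -4s - t = -24.
Solving simultaneously gives s = 61/23, t = 308/23.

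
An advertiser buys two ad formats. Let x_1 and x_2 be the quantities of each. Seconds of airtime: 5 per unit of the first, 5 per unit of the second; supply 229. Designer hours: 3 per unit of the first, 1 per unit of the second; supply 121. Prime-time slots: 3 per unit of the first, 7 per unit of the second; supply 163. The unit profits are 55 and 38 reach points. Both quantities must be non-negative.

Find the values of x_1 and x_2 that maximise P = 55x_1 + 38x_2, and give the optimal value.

Vertices and P = 55x_1 + 38x_2:
  (0, 0) → P = 0
  (0, 163/7) → P = 6194/7
  (121/3, 0) → P = 6655/3
  (38, 7) → P = 2356

x_1 = 38, x_2 = 7, maximum P = 2356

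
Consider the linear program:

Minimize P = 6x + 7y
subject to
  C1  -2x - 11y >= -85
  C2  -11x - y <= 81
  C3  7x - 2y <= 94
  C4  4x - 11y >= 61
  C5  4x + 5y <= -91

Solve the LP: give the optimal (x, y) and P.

x = -68/29, y = -1601/29, minimum P = -11615/29

Feasible corners and P = 6x + 7y:
  (-68/29, -1601/29) → P = -11615/29
  (-314/51, -677/51) → P = -6623/51
  (288/43, -1013/43) → P = -5363/43

At the optimal vertex, -11x - y = 81 and 7x - 2y = 94.
Solving simultaneously gives x = -68/29, y = -1601/29.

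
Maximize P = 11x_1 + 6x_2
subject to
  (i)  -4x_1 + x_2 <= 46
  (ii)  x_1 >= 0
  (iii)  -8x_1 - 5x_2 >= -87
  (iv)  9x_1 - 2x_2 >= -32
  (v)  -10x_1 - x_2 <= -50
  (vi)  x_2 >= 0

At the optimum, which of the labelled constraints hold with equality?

(iii) and (vi)

Corner points and P = 11x_1 + 6x_2:
  (163/42, 235/21) → P = 659/6
  (87/8, 0) → P = 957/8
  (5, 0) → P = 55

The maximum is at (87/8, 0). Substituting into each constraint, equality holds for (iii) and (vi); the remaining constraints have slack.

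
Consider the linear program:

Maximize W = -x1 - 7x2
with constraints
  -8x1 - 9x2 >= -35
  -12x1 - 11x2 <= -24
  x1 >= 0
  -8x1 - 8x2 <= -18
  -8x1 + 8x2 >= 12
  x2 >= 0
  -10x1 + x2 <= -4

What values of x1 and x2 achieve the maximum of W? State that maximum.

Feasible corners and W = -x1 - 7x2:
  (43/34, 47/17) → W = -701/34
  (71/98, 159/49) → W = -2297/98
  (11/18, 19/9) → W = -277/18

The binding constraints are -8x1 + 8x2 = 12 and -10x1 + x2 = -4.
Solving simultaneously gives x1 = 11/18, x2 = 19/9.

x1 = 11/18, x2 = 19/9, maximum W = -277/18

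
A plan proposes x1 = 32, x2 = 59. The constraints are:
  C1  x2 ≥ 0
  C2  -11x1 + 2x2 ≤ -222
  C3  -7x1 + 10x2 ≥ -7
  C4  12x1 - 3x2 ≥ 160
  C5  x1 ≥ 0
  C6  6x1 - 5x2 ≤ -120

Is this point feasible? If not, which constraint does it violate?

not feasible — violates C6

Constraint C6: 6x1 - 5x2 = -103, which is not ≤ -120. All other constraints are satisfied.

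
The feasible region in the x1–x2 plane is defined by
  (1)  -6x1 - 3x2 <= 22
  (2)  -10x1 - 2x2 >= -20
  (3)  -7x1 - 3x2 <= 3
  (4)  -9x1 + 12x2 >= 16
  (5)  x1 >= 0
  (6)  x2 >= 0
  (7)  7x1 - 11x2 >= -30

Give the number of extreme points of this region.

4

Intersecting each pair of boundary lines and keeping only the points that satisfy every inequality leaves:
  (104/69, 170/69)
  (40/31, 110/31)
  (0, 4/3)
  (0, 30/11)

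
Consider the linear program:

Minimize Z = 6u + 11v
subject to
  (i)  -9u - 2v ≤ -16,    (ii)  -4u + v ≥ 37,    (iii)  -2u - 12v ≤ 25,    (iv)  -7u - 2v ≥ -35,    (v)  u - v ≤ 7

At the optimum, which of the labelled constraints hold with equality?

(i) and (ii)

Extreme points and Z = 6u + 11v:
  (-58/17, 397/17) → Z = 4019/17
  (-19/2, 203/4) → Z = 2005/4
  (-13/5, 133/5) → Z = 277

The minimum is at (-58/17, 397/17). Substituting into each constraint, equality holds for (i) and (ii); the remaining constraints have slack.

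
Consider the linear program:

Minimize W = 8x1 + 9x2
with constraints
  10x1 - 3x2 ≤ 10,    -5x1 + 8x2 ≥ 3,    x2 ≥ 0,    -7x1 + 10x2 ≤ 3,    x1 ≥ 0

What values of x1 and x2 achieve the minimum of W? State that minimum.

Feasible corners and W = 8x1 + 9x2:
  (89/65, 16/13) → W = 1432/65
  (109/79, 100/79) → W = 1772/79
  (1, 1) → W = 17

x1 = 1, x2 = 1, minimum W = 17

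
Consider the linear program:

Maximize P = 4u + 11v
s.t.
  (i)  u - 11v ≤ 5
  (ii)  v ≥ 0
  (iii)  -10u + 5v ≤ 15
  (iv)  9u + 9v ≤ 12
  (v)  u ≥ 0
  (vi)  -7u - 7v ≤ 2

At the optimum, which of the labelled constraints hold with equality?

(iv) and (v)

Feasible corners and P = 4u + 11v:
  (4/3, 0) → P = 16/3
  (0, 0) → P = 0
  (0, 4/3) → P = 44/3

The maximum is at (0, 4/3). Substituting into each constraint, equality holds for (iv) and (v); the remaining constraints have slack.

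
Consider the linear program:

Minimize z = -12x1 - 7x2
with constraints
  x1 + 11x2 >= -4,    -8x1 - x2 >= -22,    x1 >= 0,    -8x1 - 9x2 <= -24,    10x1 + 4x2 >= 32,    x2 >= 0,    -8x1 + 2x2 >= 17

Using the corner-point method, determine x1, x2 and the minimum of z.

Feasible corners and z = -12x1 - 7x2:
  (0, 22) → z = -154
  (9/8, 13) → z = -209/2
  (0, 17/2) → z = -119/2

The optimum lies where -8x1 - x2 = -22 and x1 = 0.
Solving simultaneously gives x1 = 0, x2 = 22.

x1 = 0, x2 = 22, minimum z = -154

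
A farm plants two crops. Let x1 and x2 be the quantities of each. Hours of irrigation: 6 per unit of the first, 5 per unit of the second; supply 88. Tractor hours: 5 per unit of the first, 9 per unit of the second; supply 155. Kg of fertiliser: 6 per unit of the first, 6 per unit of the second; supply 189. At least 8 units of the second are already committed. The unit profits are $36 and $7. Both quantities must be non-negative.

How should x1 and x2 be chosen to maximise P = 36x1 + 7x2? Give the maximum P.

x1 = 8, x2 = 8, maximum P = 344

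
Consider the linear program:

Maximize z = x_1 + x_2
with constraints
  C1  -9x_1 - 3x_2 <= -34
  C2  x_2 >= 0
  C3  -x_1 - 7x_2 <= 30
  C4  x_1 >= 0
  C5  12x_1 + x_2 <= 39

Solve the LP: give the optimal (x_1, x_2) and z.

x_1 = 0, x_2 = 39, maximum z = 39

Corner points and z = x_1 + x_2:
  (0, 34/3) → z = 34/3
  (83/27, 19/9) → z = 140/27
  (0, 39) → z = 39

The optimum lies where x_1 = 0 and 12x_1 + x_2 = 39.
Solving simultaneously gives x_1 = 0, x_2 = 39.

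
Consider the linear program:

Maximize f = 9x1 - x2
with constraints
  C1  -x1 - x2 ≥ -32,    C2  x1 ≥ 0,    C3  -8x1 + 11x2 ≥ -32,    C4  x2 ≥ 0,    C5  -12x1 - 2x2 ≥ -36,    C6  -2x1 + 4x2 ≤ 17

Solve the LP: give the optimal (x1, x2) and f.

x1 = 3, x2 = 0, maximum f = 27

Corner points and f = 9x1 - x2:
  (0, 0) → f = 0
  (0, 17/4) → f = -17/4
  (3, 0) → f = 27
  (55/26, 69/13) → f = 357/26

The binding constraints are x2 = 0 and -12x1 - 2x2 = -36.
Solving simultaneously gives x1 = 3, x2 = 0.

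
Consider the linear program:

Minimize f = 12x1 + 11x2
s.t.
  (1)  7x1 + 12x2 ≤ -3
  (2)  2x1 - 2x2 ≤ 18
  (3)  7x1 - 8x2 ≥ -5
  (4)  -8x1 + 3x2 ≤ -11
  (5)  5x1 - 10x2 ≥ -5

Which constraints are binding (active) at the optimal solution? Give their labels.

(2) and (4)

Extreme points and f = 12x1 + 11x2:
  (105/19, -66/19) → f = 534/19
  (41/39, -101/117) → f = 365/117
  (-16/5, -61/5) → f = -863/5

The minimum is at (-16/5, -61/5). Substituting into each constraint, equality holds for (2) and (4); the remaining constraints have slack.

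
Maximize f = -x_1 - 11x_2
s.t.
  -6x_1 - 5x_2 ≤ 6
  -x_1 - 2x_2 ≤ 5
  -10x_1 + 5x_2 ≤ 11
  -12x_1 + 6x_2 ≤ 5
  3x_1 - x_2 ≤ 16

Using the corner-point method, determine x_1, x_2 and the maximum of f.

x_1 = 27/7, x_2 = -31/7, maximum f = 314/7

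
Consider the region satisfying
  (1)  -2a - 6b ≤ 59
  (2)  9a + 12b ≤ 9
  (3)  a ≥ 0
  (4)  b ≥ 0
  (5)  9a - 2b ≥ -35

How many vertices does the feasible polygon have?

Pairwise boundary intersections that survive every other constraint:
  (0, 3/4)
  (1, 0)
  (0, 0)

3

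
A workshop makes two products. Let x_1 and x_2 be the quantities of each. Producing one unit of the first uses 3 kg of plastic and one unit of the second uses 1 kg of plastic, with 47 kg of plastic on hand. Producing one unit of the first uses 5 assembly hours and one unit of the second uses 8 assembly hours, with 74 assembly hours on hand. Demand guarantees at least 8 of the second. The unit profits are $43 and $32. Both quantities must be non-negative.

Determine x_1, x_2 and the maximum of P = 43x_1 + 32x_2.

x_1 = 2, x_2 = 8, maximum P = 342

Corner points and P = 43x_1 + 32x_2:
  (0, 37/4) → P = 296
  (0, 8) → P = 256
  (2, 8) → P = 342

The binding constraints are 5x_1 + 8x_2 = 74 and x_2 = 8.
Solving simultaneously gives x_1 = 2, x_2 = 8.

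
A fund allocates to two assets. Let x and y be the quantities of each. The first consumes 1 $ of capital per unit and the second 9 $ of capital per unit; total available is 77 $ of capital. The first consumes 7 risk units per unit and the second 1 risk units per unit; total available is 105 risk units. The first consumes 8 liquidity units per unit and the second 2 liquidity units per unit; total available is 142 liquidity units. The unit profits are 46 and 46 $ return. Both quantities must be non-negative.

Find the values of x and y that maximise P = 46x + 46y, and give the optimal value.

x = 14, y = 7, maximum P = 966

Corner points and P = 46x + 46y:
  (0, 0) → P = 0
  (0, 77/9) → P = 3542/9
  (15, 0) → P = 690
  (14, 7) → P = 966

The binding constraints are x + 9y = 77 and 7x + y = 105.
Solving simultaneously gives x = 14, y = 7.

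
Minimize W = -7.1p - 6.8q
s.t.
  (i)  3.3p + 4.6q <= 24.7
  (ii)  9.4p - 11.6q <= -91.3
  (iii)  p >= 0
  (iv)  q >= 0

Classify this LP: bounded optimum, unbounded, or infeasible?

The boundaries 3.3p + 4.6q = 24.7 and 9.4p - 11.6q = -91.3 meet at (-6673/4076, 53347/8152), but that point violates p ≥ 0. Every candidate vertex is excluded by some other constraint, so the feasible region is empty.

infeasible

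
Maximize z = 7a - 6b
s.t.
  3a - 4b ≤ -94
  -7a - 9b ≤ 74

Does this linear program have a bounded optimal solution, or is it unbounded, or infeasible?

unbounded

From the feasible point (-1142/55, 436/55), moving in the direction (4, 3) keeps every constraint satisfied while z increases without bound.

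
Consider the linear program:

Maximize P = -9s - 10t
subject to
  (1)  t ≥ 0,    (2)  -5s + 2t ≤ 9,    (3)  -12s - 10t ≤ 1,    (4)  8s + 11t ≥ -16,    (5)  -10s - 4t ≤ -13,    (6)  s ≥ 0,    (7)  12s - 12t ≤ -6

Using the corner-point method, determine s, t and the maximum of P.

s = 11/14, t = 9/7, maximum P = -279/14

The feasible region is unbounded (it extends along (1, 1), (2, 5)), but P strictly decreases along every unbounded feasible direction, so there is no improving ray and the maximum is attained at a vertex.

The binding constraints are -10s - 4t = -13 and 12s - 12t = -6.
Solving simultaneously gives s = 11/14, t = 9/7.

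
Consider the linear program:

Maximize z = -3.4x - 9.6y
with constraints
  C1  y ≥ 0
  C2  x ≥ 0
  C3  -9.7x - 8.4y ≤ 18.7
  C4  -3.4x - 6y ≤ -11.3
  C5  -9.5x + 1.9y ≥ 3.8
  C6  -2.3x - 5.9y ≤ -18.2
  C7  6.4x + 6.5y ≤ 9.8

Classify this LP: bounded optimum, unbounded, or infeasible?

infeasible

The boundaries x = 0 and -2.3x - 5.9y = -18.2 meet at (0, 182/59), but that point violates 6.4x + 6.5y ≤ 9.8. Every candidate vertex is excluded by some other constraint, so the feasible region is empty.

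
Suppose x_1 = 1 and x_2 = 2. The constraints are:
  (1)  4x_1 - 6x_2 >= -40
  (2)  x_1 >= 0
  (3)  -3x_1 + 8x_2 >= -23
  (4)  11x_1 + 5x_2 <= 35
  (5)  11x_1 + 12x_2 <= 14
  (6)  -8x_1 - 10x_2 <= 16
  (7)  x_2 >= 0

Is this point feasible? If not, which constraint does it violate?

Constraint (5): 11x_1 + 12x_2 = 35, which is not ≤ 14. All other constraints are satisfied.

not feasible — violates (5)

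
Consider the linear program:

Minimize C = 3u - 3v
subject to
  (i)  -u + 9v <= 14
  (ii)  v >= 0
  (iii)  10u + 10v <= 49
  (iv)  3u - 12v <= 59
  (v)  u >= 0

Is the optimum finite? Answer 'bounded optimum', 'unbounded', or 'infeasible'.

Corner points and C = 3u - 3v:
  (301/100, 189/100) → C = 84/25
  (0, 14/9) → C = -14/3
  (49/10, 0) → C = 147/10
  (0, 0) → C = 0
The feasible region has finitely many vertices and no improving ray; the minimum is -14/3 at (0, 14/9).

bounded optimum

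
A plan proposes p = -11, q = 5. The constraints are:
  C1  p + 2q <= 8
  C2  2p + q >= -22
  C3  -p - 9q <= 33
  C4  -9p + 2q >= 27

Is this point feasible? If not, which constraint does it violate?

feasible

C1: -1 ≤ 8 ✓
C2: -17 ≥ -22 ✓
C3: -34 ≤ 33 ✓
C4: 109 ≥ 27 ✓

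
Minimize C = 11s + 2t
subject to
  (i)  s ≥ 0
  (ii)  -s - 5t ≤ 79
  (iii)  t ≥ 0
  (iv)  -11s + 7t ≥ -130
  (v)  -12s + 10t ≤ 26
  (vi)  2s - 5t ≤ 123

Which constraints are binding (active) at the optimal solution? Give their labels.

(i) and (iii)

Corner points and C = 11s + 2t:
  (0, 0) → C = 0
  (0, 13/5) → C = 26/5
  (130/11, 0) → C = 130
  (57, 71) → C = 769

The minimum is at (0, 0). Substituting into each constraint, equality holds for (i) and (iii); the remaining constraints have slack.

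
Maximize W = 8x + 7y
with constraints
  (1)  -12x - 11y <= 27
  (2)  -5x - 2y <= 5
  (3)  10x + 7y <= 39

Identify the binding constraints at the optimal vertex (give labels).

(2) and (3)

Feasible corners and W = 8x + 7y:
  (-1/31, -75/31) → W = -533/31
  (309/13, -369/13) → W = -111/13
  (-113/15, 49/3) → W = 811/15

The maximum is at (-113/15, 49/3). Substituting into each constraint, equality holds for (2) and (3); the remaining constraints have slack.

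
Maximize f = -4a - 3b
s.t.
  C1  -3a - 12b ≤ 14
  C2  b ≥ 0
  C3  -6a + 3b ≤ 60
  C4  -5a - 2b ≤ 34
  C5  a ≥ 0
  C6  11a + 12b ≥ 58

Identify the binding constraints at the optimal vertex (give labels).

C5 and C6

Vertices and f = -4a - 3b:
  (58/11, 0) → f = -232/11
  (0, 20) → f = -60
  (0, 29/6) → f = -29/2
The feasible region is unbounded (it extends along (1, 2), (1, 0)), but f strictly decreases along every unbounded feasible direction, so there is no improving ray and the maximum is attained at a vertex.

The maximum is at (0, 29/6). Substituting into each constraint, equality holds for C5 and C6; the remaining constraints have slack.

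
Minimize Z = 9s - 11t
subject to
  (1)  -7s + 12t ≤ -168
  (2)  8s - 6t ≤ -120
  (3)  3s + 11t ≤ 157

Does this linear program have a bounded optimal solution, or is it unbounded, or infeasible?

From the feasible point (-136/3, -364/9), moving in the direction (-12, -7) keeps every constraint satisfied while Z decreases without bound.

unbounded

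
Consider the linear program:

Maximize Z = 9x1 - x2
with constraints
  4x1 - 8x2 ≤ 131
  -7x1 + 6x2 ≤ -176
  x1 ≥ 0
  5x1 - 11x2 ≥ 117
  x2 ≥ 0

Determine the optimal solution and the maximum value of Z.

x1 = 505/4, x2 = 187/4, maximum Z = 2179/2

Vertices and Z = 9x1 - x2:
  (505/4, 187/4) → Z = 2179/2
  (131/4, 0) → Z = 1179/4
  (1234/47, 61/47) → Z = 235
  (176/7, 0) → Z = 1584/7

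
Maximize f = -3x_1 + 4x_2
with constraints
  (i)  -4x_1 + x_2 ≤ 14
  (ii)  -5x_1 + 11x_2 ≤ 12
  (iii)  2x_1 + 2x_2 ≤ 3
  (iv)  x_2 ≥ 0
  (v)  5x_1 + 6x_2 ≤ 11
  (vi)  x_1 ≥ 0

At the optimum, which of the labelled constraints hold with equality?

Extreme points and f = -3x_1 + 4x_2:
  (9/32, 39/32) → f = 129/32
  (0, 12/11) → f = 48/11
  (3/2, 0) → f = -9/2
  (0, 0) → f = 0

The maximum is at (0, 12/11). Substituting into each constraint, equality holds for (ii) and (vi); the remaining constraints have slack.

(ii) and (vi)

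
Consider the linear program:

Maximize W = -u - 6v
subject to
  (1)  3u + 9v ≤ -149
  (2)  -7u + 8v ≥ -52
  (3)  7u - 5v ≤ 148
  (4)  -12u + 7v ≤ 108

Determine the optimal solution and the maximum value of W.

u = -1228/47, v = -1380/47, maximum W = 9508/47

Extreme points and W = -u - 6v:
  (-724/87, -1199/87) → W = 7918/87
  (-2015/129, -488/43) → W = 10799/129
  (-1228/47, -1380/47) → W = 9508/47

At the optimal vertex, -7u + 8v = -52 and -12u + 7v = 108.
Solving simultaneously gives u = -1228/47, v = -1380/47.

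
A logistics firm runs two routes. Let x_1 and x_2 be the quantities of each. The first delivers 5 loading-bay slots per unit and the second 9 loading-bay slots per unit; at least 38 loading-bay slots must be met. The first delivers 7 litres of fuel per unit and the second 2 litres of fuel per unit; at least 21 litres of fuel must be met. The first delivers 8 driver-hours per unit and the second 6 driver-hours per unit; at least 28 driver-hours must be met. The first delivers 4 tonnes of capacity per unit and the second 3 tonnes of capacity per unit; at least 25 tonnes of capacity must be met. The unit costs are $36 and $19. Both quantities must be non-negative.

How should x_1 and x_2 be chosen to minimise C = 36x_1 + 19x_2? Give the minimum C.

Extreme points and C = 36x_1 + 19x_2:
  (0, 21/2) → C = 399/2
  (38/5, 0) → C = 1368/5
  (37/7, 9/7) → C = 1503/7
  (1, 7) → C = 169
The feasible region is unbounded (it extends along (0, 1), (1, 0)), but C strictly increases along every unbounded feasible direction, so there is no improving ray and the minimum is attained at a vertex.

x_1 = 1, x_2 = 7, minimum C = 169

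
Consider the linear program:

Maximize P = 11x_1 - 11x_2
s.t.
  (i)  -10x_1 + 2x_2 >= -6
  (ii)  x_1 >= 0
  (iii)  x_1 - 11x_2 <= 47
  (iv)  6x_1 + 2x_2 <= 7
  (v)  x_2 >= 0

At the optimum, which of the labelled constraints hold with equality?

Corner points and P = 11x_1 - 11x_2:
  (13/16, 17/16) → P = -11/4
  (3/5, 0) → P = 33/5
  (0, 7/2) → P = -77/2
  (0, 0) → P = 0

The maximum is at (3/5, 0). Substituting into each constraint, equality holds for (i) and (v); the remaining constraints have slack.

(i) and (v)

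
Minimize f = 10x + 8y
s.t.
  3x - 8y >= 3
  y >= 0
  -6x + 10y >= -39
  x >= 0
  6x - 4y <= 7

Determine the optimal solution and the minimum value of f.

Feasible corners and f = 10x + 8y:
  (1, 0) → f = 10
  (11/9, 1/12) → f = 116/9
  (7/6, 0) → f = 35/3

The binding constraints are 3x - 8y = 3 and y = 0.
Solving simultaneously gives x = 1, y = 0.

x = 1, y = 0, minimum f = 10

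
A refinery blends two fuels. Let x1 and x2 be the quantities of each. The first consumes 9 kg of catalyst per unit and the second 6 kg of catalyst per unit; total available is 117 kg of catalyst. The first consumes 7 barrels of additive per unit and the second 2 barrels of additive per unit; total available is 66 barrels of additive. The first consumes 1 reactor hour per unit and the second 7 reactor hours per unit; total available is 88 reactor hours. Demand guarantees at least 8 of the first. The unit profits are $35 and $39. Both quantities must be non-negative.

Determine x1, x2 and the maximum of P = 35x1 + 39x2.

Corner points and P = 35x1 + 39x2:
  (66/7, 0) → P = 330
  (8, 0) → P = 280
  (8, 5) → P = 475

The binding constraints are 7x1 + 2x2 = 66 and x1 = 8.
Solving simultaneously gives x1 = 8, x2 = 5.

x1 = 8, x2 = 5, maximum P = 475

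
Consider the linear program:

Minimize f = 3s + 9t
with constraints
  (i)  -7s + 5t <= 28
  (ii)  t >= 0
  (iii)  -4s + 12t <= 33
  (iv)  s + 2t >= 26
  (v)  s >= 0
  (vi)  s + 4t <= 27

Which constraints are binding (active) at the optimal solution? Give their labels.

Extreme points and f = 3s + 9t:
  (26, 0) → f = 78
  (27, 0) → f = 81
  (25, 1/2) → f = 159/2

The minimum is at (26, 0). Substituting into each constraint, equality holds for (ii) and (iv); the remaining constraints have slack.

(ii) and (iv)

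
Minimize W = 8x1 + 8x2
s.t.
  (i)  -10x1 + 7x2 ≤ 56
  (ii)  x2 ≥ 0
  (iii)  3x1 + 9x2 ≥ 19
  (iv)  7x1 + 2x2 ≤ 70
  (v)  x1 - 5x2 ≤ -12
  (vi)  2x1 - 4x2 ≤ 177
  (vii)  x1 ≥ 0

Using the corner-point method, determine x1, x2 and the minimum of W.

Extreme points and W = 8x1 + 8x2:
  (126/23, 364/23) → W = 3920/23
  (0, 8) → W = 64
  (326/37, 154/37) → W = 3840/37
  (0, 12/5) → W = 96/5

The binding constraints are x1 - 5x2 = -12 and x1 = 0.
Solving simultaneously gives x1 = 0, x2 = 12/5.

x1 = 0, x2 = 12/5, minimum W = 96/5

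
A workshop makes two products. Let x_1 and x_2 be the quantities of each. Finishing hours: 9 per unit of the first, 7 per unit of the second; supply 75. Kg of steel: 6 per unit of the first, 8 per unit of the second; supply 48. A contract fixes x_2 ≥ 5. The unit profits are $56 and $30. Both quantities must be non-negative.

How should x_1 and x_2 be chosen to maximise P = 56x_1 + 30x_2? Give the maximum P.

Vertices and P = 56x_1 + 30x_2:
  (0, 6) → P = 180
  (0, 5) → P = 150
  (4/3, 5) → P = 674/3

The binding constraints are 6x_1 + 8x_2 = 48 and x_2 = 5.
Solving simultaneously gives x_1 = 4/3, x_2 = 5.

x_1 = 4/3, x_2 = 5, maximum P = 674/3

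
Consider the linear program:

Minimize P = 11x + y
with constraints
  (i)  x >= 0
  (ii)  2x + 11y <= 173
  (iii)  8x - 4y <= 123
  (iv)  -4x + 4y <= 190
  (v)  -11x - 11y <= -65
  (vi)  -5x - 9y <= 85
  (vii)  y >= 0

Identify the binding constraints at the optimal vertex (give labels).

Feasible corners and P = 11x + y:
  (0, 173/11) → P = 173/11
  (0, 65/11) → P = 65/11
  (2045/96, 569/48) → P = 23633/96
  (123/8, 0) → P = 1353/8
  (65/11, 0) → P = 65

The minimum is at (0, 65/11). Substituting into each constraint, equality holds for (i) and (v); the remaining constraints have slack.

(i) and (v)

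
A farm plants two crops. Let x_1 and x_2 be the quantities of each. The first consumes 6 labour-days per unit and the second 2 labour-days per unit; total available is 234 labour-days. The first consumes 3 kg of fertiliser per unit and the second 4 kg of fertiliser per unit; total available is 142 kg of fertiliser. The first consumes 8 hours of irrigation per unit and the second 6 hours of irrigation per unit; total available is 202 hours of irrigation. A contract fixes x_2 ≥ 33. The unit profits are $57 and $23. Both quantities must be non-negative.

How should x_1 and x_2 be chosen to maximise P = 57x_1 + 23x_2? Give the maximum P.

x_1 = 1/2, x_2 = 33, maximum P = 1575/2

Corner points and P = 57x_1 + 23x_2:
  (0, 101/3) → P = 2323/3
  (0, 33) → P = 759
  (1/2, 33) → P = 1575/2

The binding constraints are 8x_1 + 6x_2 = 202 and x_2 = 33.
Solving simultaneously gives x_1 = 1/2, x_2 = 33.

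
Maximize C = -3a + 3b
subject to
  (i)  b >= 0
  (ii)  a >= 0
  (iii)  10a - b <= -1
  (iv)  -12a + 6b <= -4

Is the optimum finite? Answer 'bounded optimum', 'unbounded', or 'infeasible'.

infeasible

The boundaries b = 0 and -12a + 6b = -4 meet at (1/3, 0), but that point violates 10a - b ≤ -1. Every candidate vertex is excluded by some other constraint, so the feasible region is empty.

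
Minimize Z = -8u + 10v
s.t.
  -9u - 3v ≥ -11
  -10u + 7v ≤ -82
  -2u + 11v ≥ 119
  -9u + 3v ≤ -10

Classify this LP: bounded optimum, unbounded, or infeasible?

infeasible

The boundaries -9u - 3v = -11 and -10u + 7v = -82 meet at (323/93, -628/93), but that point violates -2u + 11v ≥ 119. Every candidate vertex is excluded by some other constraint, so the feasible region is empty.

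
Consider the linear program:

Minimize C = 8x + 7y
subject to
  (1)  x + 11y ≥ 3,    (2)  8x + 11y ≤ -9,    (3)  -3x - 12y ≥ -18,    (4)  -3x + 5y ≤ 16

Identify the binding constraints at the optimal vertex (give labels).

Corner points and C = 8x + 7y:
  (-12/7, 3/7) → C = -75/7
  (-161/38, 25/38) → C = -1113/38
  (-221/73, 101/73) → C = -1061/73

The minimum is at (-161/38, 25/38). Substituting into each constraint, equality holds for (1) and (4); the remaining constraints have slack.

(1) and (4)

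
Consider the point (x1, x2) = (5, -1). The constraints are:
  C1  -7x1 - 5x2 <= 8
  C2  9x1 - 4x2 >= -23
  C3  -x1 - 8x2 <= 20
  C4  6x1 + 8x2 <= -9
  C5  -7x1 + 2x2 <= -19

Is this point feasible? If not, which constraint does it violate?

Constraint C4: 6x1 + 8x2 = 22, which is not ≤ -9. All other constraints are satisfied.

not feasible — violates C4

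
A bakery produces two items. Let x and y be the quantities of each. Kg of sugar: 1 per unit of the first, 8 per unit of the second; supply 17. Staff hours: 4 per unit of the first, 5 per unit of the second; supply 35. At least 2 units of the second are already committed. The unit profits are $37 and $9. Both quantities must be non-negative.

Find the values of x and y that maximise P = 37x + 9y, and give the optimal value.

x = 1, y = 2, maximum P = 55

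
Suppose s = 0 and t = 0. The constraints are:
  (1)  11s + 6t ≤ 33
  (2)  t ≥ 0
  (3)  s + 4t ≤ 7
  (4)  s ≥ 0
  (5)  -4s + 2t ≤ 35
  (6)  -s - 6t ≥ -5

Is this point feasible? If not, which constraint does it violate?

(1): 0 ≤ 33 ✓
(2): 0 ≥ 0 ✓
(3): 0 ≤ 7 ✓
(4): 0 ≥ 0 ✓
(5): 0 ≤ 35 ✓
(6): 0 ≥ -5 ✓

feasible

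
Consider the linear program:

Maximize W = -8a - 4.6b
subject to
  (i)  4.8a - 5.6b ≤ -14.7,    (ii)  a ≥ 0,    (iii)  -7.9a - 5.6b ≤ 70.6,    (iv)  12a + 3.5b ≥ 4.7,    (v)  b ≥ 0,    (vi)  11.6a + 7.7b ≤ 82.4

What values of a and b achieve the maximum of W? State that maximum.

Corner points and W = -8a - 4.6b:
  (0, 21/8) → W = -483/40
  (4975/1456, 14151/2548) → W = -673723/12740
  (0, 824/77) → W = -18952/385

At the optimal vertex, 4.8a - 5.6b = -14.7 and a = 0.
Solving simultaneously gives a = 0, b = 21/8.

a = 0, b = 2.625, maximum W = -12.075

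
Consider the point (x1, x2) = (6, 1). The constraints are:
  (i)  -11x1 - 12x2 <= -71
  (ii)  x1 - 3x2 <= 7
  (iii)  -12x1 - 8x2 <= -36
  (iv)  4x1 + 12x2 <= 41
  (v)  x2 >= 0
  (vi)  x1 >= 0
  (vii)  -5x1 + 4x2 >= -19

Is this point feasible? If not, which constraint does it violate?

not feasible — violates (vii)

Constraint (vii): -5x1 + 4x2 = -26, which is not ≥ -19. All other constraints are satisfied.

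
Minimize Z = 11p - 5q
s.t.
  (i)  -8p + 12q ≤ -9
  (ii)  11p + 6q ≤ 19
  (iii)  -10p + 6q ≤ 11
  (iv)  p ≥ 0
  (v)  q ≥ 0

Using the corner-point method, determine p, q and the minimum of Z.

p = 9/8, q = 0, minimum Z = 99/8

At the optimal vertex, -8p + 12q = -9 and q = 0.
Solving simultaneously gives p = 9/8, q = 0.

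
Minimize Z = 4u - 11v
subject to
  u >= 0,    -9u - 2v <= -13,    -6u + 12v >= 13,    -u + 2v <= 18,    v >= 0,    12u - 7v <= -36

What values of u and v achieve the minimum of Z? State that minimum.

Corner points and Z = 4u - 11v:
  (0, 13/2) → Z = -143/2
  (0, 9) → Z = -99
  (19/87, 160/29) → Z = -5204/87
  (54/17, 180/17) → Z = -1764/17

u = 54/17, v = 180/17, minimum Z = -1764/17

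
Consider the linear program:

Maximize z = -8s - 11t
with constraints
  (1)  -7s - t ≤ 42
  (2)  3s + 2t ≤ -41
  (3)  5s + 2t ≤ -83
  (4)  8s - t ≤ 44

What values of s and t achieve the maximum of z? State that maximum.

s = 2/15, t = -644/15, maximum z = 2356/5

Feasible corners and z = -8s - 11t:
  (-1/9, -371/9) → z = 1363/3
  (2/15, -644/15) → z = 2356/5
  (5/21, -884/21) → z = 3228/7

The binding constraints are -7s - t = 42 and 8s - t = 44.
Solving simultaneously gives s = 2/15, t = -644/15.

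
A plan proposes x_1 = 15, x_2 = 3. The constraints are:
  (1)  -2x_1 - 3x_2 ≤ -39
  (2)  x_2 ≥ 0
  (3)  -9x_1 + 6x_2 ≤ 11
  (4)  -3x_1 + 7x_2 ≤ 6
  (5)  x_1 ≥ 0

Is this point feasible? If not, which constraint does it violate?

feasible

(1): -39 ≤ -39 ✓
(2): 3 ≥ 0 ✓
(3): -117 ≤ 11 ✓
(4): -24 ≤ 6 ✓
(5): 15 ≥ 0 ✓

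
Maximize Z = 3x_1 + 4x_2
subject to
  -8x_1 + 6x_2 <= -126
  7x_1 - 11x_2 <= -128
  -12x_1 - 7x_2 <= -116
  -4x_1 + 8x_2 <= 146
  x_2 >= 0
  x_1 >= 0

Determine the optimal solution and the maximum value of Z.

Vertices and Z = 3x_1 + 4x_2:
  (1077/23, 953/23) → Z = 7043/23
  (471/10, 209/5) → Z = 617/2
  (97/2, 85/2) → Z = 631/2

At the optimal vertex, 7x_1 - 11x_2 = -128 and -4x_1 + 8x_2 = 146.
Solving simultaneously gives x_1 = 97/2, x_2 = 85/2.

x_1 = 97/2, x_2 = 85/2, maximum Z = 631/2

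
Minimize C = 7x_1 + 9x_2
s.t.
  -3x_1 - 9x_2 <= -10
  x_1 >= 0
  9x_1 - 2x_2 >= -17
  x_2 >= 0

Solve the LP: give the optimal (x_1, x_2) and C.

x_1 = 0, x_2 = 10/9, minimum C = 10

Extreme points and C = 7x_1 + 9x_2:
  (0, 10/9) → C = 10
  (10/3, 0) → C = 70/3
  (0, 17/2) → C = 153/2
The feasible region is unbounded (it extends along (2, 9), (1, 0)), but C strictly increases along every unbounded feasible direction, so there is no improving ray and the minimum is attained at a vertex.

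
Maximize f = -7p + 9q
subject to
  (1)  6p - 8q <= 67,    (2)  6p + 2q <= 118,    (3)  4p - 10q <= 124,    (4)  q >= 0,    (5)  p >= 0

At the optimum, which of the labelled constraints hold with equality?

(2) and (5)

Corner points and f = -7p + 9q:
  (539/30, 51/10) → f = -1198/15
  (67/6, 0) → f = -469/6
  (0, 59) → f = 531
  (0, 0) → f = 0

The maximum is at (0, 59). Substituting into each constraint, equality holds for (2) and (5); the remaining constraints have slack.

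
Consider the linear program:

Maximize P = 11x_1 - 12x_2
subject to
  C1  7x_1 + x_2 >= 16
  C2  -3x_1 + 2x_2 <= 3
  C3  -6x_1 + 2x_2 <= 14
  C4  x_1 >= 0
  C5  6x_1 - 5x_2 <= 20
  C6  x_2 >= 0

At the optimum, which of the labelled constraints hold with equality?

C5 and C6

Corner points and P = 11x_1 - 12x_2:
  (29/17, 69/17) → P = -509/17
  (16/7, 0) → P = 176/7
  (10/3, 0) → P = 110/3
The feasible region is unbounded (it extends along (2, 3), (5, 6)), but P strictly decreases along every unbounded feasible direction, so there is no improving ray and the maximum is attained at a vertex.

The maximum is at (10/3, 0). Substituting into each constraint, equality holds for C5 and C6; the remaining constraints have slack.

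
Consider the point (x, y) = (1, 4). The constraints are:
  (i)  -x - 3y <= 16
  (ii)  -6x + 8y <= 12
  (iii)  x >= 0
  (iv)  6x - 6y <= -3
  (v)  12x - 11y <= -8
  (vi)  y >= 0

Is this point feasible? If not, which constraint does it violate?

not feasible — violates (ii)

Constraint (ii): -6x + 8y = 26, which is not ≤ 12. All other constraints are satisfied.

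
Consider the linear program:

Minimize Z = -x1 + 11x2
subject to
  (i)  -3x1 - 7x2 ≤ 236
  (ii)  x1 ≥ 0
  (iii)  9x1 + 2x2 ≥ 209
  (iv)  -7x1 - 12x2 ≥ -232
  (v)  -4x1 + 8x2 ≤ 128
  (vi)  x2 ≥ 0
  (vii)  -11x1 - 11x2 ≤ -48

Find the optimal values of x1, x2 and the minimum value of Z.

Vertices and Z = -x1 + 11x2:
  (1022/47, 625/94) → Z = 4831/94
  (209/9, 0) → Z = -209/9
  (232/7, 0) → Z = -232/7

The binding constraints are -7x1 - 12x2 = -232 and x2 = 0.
Solving simultaneously gives x1 = 232/7, x2 = 0.

x1 = 232/7, x2 = 0, minimum Z = -232/7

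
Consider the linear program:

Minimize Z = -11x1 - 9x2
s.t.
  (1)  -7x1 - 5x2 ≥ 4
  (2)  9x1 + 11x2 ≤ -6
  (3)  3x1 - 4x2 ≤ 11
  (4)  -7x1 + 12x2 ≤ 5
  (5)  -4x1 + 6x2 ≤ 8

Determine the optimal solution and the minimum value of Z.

Extreme points and Z = -11x1 - 9x2:
  (-7/16, -3/16) → Z = 13/2
  (39/43, -89/43) → Z = 372/43
  (-127/185, 3/185) → Z = 274/37
  (-11, -6) → Z = 175
The feasible region is unbounded (it extends along (-4, -3), (-3, -2)), but Z strictly increases along every unbounded feasible direction, so there is no improving ray and the minimum is attained at a vertex.

x1 = -7/16, x2 = -3/16, minimum Z = 13/2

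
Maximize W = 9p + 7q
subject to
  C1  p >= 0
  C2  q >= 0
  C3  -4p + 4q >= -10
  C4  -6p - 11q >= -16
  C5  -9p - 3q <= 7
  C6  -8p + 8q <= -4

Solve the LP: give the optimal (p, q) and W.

Feasible corners and W = 9p + 7q:
  (5/2, 0) → W = 45/2
  (1/2, 0) → W = 9/2
  (87/34, 1/17) → W = 797/34
  (43/34, 13/17) → W = 569/34

The optimum lies where -4p + 4q = -10 and -6p - 11q = -16.
Solving simultaneously gives p = 87/34, q = 1/17.

p = 87/34, q = 1/17, maximum W = 797/34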